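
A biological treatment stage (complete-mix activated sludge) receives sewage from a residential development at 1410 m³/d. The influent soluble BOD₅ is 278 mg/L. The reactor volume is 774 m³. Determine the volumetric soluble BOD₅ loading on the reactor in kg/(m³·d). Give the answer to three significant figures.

Volumetric loading L_v = Q·S₀ / V = 1410 × 278 g/m³ / 774.0 m³ = 506.4 g/(m³·d) = 0.5064 kg soluble BOD₅/(m³·d).

L_v ≈ 0.506 kg soluble BOD₅/(m³·d)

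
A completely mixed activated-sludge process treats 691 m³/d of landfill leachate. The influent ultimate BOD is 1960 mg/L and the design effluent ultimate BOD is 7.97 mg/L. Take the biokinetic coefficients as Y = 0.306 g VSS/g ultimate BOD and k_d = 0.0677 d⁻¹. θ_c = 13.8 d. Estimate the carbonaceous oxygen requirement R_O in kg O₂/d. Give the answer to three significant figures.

Y_obs = Y / (1 + k_d θ_c) = 0.306 / (1 + 0.0677 × 13.8) = 0.306 / 1.934 = 0.1582.
Substrate removed = Q·(S₀ − S) = 691 m³/d × (1960 − 7.97) g/m³ = 1.35×10^6 g/d = 1349 kg/d.
Net sludge production P_X = 0.1582 × 1349 = 213.4 kg VSS/d.
Carbonaceous O₂ demand = substrate oxidised − cell-mass equivalent = 1349 − 1.42 × 213.4 = 1046 kg O₂/d.

R_O ≈ 1050 kg O₂/d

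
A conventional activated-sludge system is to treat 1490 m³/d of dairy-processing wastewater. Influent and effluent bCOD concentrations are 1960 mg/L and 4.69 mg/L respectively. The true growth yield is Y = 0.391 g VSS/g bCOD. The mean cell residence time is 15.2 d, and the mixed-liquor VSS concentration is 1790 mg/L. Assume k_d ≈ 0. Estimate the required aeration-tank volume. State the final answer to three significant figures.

V ≈ 9670 m³

With k_d = 0 the design equation reduces to V = Y Q (S₀−S) θ_c / X = 0.391 × 1490 × (1960 − 4.69) × 15.2 / 1790 = 9673 m³.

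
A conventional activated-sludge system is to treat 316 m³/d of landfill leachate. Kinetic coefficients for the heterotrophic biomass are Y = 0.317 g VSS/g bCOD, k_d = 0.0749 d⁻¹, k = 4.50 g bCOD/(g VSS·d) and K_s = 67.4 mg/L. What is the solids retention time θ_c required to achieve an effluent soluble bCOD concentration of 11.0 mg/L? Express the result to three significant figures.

θ_c ≈ 7.98 d

Specific growth rate at S = 11.0 mg/L: μ = YkS/(K_s+S) = 0.317·4.50·11.0/(67.4+11.0) = 0.2001 d⁻¹.
1/θ_c = 0.2001 − 0.0749 = 0.1252 d⁻¹, so θ_c = 7.984 d.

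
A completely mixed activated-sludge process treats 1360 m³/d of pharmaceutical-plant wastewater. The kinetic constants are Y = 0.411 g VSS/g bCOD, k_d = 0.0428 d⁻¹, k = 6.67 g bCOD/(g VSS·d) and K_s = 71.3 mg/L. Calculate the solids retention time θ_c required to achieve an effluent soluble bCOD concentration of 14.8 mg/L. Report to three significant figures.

At the target effluent, Y k S/(K_s+S) = 0.411×6.67×14.8/86.10 = 0.4712 d⁻¹.
θ_c = 1/(μ − k_d) = 1/(0.4712 − 0.0428) = 1/0.4284 = 2.334 d.

θ_c ≈ 2.33 d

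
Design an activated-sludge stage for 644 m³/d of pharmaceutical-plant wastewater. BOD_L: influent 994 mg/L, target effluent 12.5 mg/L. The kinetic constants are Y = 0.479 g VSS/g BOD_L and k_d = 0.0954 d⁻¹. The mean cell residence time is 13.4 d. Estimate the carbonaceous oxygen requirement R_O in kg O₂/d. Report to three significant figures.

Y_obs = Y / (1 + k_d θ_c) = 0.479 / (1 + 0.0954 × 13.4) = 0.479 / 2.278 = 0.2102.
Mass of BOD_L removed per day: Q(S₀ − S) = 644 × 981.5 g/m³ = 632.1 kg/d.
P_X = Y_obs·Q·(S₀ − S) = 0.2102 × 632.1 = 132.9 kg VSS/d.
Carbonaceous O₂ demand = substrate oxidised − cell-mass equivalent = 632.1 − 1.42 × 132.9 = 443.4 kg O₂/d.

R_O ≈ 443 kg O₂/d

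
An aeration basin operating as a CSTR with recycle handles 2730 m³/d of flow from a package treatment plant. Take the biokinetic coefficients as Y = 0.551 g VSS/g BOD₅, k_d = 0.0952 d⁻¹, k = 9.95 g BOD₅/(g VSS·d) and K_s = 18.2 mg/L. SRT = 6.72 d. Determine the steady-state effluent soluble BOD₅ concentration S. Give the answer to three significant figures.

S ≈ 0.848 mg/L

Effluent substrate depends only on kinetics and SRT: S = K_s(1 + k_d θ_c) / [θ_c(Yk − k_d) − 1] = 18.2 × (1 + 0.0952 × 6.72) / [6.72 × (0.551 × 9.95 − 0.0952) − 1] = 29.84 / 35.20 = 0.8478 mg/L.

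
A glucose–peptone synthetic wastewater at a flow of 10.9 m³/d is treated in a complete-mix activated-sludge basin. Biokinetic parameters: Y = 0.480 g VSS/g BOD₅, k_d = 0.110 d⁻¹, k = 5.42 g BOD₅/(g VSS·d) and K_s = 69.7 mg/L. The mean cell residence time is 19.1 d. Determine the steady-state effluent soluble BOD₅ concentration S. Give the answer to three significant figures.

Effluent substrate depends only on kinetics and SRT: S = K_s(1 + k_d θ_c) / [θ_c(Yk − k_d) − 1] = 69.7 × (1 + 0.110 × 19.1) / [19.1 × (0.480 × 5.42 − 0.110) − 1] = 216.1 / 46.59 = 4.639 mg/L.

S ≈ 4.64 mg/L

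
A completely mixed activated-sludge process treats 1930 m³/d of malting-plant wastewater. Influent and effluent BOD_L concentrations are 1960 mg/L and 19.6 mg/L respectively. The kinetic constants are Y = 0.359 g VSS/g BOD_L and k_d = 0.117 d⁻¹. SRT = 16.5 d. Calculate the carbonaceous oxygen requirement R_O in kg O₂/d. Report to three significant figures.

Observed yield with endogenous decay: Y_obs = Y / (1 + k_d·θ_c) = 0.359 / (1 + 0.117 × 16.5) = 0.359 / 2.931 = 0.1225 g VSS/g BOD_L.
Mass of BOD_L removed per day: Q(S₀ − S) = 1930 × 1940 g/m³ = 3745 kg/d.
P_X = Y_obs·Q·(S₀ − S) = 0.1225 × 3745 = 458.8 kg VSS/d.
R_O = Q·(S₀ − S) − 1.42·P_X = 3745 − 1.42 × 458.8 = 3094 kg O₂/d.

R_O ≈ 3090 kg O₂/d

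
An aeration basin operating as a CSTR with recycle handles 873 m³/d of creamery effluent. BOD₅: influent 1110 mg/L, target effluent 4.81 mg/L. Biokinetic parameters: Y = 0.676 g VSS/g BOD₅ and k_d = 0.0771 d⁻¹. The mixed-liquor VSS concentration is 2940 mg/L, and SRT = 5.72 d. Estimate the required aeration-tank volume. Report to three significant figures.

Steady-state biomass mass balance: V·X·(1 + k_d·θ_c) = Y·Q·(S₀ − S)·θ_c, so V = 0.676 × 873 × (1110 − 4.81) × 5.72 / [2940 × (1 + 0.0771 × 5.72)] = 3.73×10^6 / 4237 = 880.6 m³.

V ≈ 881 m³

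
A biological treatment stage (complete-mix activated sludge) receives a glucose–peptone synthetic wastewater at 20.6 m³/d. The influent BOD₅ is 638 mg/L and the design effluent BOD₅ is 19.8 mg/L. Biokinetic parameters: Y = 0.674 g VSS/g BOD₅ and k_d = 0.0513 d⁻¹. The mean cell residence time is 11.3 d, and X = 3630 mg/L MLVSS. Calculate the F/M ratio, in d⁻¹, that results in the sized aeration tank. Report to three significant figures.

F/M ≈ 0.214 d⁻¹

Steady-state biomass mass balance: V·X·(1 + k_d·θ_c) = Y·Q·(S₀ − S)·θ_c, so V = 0.674 × 20.6 × (638 − 19.8) × 11.3 / [3630 × (1 + 0.0513 × 11.3)] = 9.7×10^4 / 5734 = 16.91 m³.
F/M = applied load / biomass = Q·S₀/(V·X) = 20.6 × 638 / (16.91 × 3630) = 0.2141 d⁻¹.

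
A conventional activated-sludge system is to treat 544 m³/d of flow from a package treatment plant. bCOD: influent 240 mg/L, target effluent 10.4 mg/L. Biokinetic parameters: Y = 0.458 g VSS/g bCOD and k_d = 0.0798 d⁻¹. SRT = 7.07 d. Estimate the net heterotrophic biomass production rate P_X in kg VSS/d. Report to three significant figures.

P_X ≈ 36.6 kg VSS/d

The observed yield is Y_obs = Y/(1 + k_d·θ_c) = 0.458 / (1 + 0.0798 × 7.07) = 0.458 / 1.564 = 0.2928 g VSS per g bCOD removed.
Q·(S₀ − S) = 544 × (240 − 10.4) × 10⁻³ = 124.9 kg/d removed.
Biomass produced: P_X = Y_obs·Q·ΔS = 0.2928 × 124.9 ≈ 36.57 kg VSS/d.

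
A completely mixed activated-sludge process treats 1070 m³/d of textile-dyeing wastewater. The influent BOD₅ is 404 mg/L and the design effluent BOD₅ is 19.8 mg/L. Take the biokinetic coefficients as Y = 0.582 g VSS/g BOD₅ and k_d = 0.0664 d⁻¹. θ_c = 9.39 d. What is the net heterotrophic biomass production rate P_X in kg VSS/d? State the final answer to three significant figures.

P_X ≈ 147 kg VSS/d

The observed yield is Y_obs = Y/(1 + k_d·θ_c) = 0.582 / (1 + 0.0664 × 9.39) = 0.582 / 1.623 = 0.3585 g VSS per g BOD₅ removed.
Substrate removed = Q·(S₀ − S) = 1070 m³/d × (404 − 19.8) g/m³ = 4.11×10^5 g/d = 411.1 kg/d.
Net biomass production P_X = Y_obs × Q·(S₀ − S) = 0.3585 × 411.1 = 147.4 kg VSS/d.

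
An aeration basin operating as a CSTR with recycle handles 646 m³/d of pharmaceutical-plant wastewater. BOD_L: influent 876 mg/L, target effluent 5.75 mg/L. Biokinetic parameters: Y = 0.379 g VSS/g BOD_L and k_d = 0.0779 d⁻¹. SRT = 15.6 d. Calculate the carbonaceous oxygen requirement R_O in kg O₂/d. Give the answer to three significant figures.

The observed yield is Y_obs = Y/(1 + k_d·θ_c) = 0.379 / (1 + 0.0779 × 15.6) = 0.379 / 2.215 = 0.1711 g VSS per g BOD_L removed.
ΔS = 876 − 5.75 = 870.2 mg/L, so the substrate removal rate is 646 × 870.2/1000 = 562.2 kg BOD_L/d.
P_X = Y_obs·Q·(S₀ − S) = 0.1711 × 562.2 = 96.18 kg VSS/d.
R_O = Q·ΔS − 1.42 P_X = 562.2 − 136.6 = 425.6 kg O₂/d.

R_O ≈ 426 kg O₂/d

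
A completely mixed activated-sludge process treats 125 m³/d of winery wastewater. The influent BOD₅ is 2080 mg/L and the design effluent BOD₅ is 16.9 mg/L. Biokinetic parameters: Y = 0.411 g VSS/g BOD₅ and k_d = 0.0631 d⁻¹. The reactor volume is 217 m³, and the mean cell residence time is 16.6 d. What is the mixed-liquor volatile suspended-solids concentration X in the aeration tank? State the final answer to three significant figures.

Solving the biomass balance for X: X = Y Q (S₀−S) θ_c / [V (1+k_d θ_c)] = 0.411 × 125 × (2080 − 16.9) × 16.6 / [217 × (1 + 0.0631 × 16.6)] = 3960 mg/L.

X ≈ 3960 mg/L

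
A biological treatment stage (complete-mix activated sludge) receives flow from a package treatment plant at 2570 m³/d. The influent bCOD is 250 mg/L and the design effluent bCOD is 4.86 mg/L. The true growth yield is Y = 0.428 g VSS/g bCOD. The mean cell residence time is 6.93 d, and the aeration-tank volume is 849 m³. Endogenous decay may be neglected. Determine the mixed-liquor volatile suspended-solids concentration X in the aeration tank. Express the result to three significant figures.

X ≈ 2200 mg/L

From V·X = Y·Q·(S₀ − S)·θ_c (decay neglected): X = 0.428 × 2570 × (250 − 4.86) × 6.93 / 849 = 2201 mg/L.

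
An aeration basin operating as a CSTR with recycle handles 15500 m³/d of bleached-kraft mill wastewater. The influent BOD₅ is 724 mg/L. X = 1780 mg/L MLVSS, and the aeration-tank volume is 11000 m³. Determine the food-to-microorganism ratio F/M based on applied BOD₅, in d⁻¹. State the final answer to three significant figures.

F/M ≈ 0.573 d⁻¹

F/M = Q·S₀ / (V·X) = 15500 × 724 / (11000 × 1780) = 0.5731 g BOD₅·(g VSS·d)⁻¹.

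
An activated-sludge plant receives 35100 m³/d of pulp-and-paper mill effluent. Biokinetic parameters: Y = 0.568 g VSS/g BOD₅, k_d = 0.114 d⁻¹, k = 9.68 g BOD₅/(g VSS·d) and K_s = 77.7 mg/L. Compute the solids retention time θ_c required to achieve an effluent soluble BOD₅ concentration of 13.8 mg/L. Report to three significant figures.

From 1/θ_c = Y·k·S/(K_s + S) − k_d: Y·k·S/(K_s+S) = 0.568 × 9.68 × 13.8 / (77.7 + 13.8) = 0.8292 d⁻¹.
1/θ_c = 0.8292 − 0.114 = 0.7152 d⁻¹, so θ_c = 1.398 d.

θ_c ≈ 1.40 d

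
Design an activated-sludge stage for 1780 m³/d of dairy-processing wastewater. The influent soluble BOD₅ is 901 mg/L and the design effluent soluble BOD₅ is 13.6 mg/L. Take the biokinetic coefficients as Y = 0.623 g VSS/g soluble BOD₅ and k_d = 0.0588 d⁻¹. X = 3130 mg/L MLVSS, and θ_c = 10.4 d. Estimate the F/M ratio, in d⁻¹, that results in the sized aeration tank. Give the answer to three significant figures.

F/M ≈ 0.253 d⁻¹

From the SRT design equation V = Y Q (S₀−S) θ_c / [X (1 + k_d θ_c)] = 0.623 × 1780 × (901 − 13.6) × 10.4 / [3130 × (1 + 0.0588 × 10.4)] = 1.02×10^7 / 5044 = 2029 m³.
Food-to-microorganism ratio F/M = Q S₀ / (V X) = 1780 × 901 / (2029 × 3130) = 0.2525 d⁻¹.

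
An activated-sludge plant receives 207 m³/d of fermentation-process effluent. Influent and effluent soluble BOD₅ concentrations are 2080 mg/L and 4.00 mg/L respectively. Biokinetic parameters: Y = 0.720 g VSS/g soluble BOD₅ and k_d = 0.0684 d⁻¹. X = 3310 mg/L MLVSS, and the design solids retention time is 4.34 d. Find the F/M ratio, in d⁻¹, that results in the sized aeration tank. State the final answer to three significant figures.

F/M ≈ 0.416 d⁻¹

Steady-state biomass mass balance: V·X·(1 + k_d·θ_c) = Y·Q·(S₀ − S)·θ_c, so V = 0.720 × 207 × (2080 − 4.00) × 4.34 / [3310 × (1 + 0.0684 × 4.34)] = 1.34×10^6 / 4293 = 312.8 m³.
Food-to-microorganism ratio F/M = Q S₀ / (V X) = 207 × 2080 / (312.8 × 3310) = 0.4158 d⁻¹.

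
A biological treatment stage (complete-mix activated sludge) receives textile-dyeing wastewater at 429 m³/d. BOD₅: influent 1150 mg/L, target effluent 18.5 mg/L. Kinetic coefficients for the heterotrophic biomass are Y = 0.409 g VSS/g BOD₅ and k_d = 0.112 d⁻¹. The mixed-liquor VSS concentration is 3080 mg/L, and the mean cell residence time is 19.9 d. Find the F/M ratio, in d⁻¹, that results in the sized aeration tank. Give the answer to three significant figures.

Steady-state biomass mass balance: V·X·(1 + k_d·θ_c) = Y·Q·(S₀ − S)·θ_c, so V = 0.409 × 429 × (1150 − 18.5) × 19.9 / [3080 × (1 + 0.112 × 19.9)] = 3.95×10^6 / 9945 = 397.3 m³.
F/M = applied load / biomass = Q·S₀/(V·X) = 429 × 1150 / (397.3 × 3080) = 0.4032 d⁻¹.

F/M ≈ 0.403 d⁻¹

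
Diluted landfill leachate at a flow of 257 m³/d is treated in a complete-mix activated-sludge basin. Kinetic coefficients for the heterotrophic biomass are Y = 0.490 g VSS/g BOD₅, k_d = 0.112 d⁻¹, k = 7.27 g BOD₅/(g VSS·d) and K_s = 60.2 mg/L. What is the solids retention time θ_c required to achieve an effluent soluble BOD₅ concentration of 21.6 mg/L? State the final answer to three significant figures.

θ_c ≈ 1.21 d

At the target effluent, Y k S/(K_s+S) = 0.490×7.27×21.6/81.80 = 0.9407 d⁻¹.
Then 1/θ_c = μ − k_d = 0.9407 − 0.112 = 0.8287 d⁻¹, giving θ_c = 1.207 d.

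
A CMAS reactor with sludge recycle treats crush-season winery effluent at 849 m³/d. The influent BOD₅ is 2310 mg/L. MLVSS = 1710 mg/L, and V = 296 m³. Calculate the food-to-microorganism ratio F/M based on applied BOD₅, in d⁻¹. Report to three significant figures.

F/M ≈ 3.87 d⁻¹

F/M = applied load / biomass = Q·S₀/(V·X) = 849 × 2310 / (296.0 × 1710) = 3.875 d⁻¹.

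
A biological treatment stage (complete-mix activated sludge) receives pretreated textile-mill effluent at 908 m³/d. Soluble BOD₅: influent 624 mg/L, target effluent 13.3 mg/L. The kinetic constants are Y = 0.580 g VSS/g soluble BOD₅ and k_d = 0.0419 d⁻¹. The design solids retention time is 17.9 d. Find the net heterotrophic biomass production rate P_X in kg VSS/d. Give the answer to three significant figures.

P_X ≈ 184 kg VSS/d

The observed yield is Y_obs = Y/(1 + k_d·θ_c) = 0.580 / (1 + 0.0419 × 17.9) = 0.580 / 1.750 = 0.3314 g VSS per g soluble BOD₅ removed.
Q·(S₀ − S) = 908 × (624 − 13.3) × 10⁻³ = 554.5 kg/d removed.
Net biomass production P_X = Y_obs × Q·(S₀ − S) = 0.3314 × 554.5 = 183.8 kg VSS/d.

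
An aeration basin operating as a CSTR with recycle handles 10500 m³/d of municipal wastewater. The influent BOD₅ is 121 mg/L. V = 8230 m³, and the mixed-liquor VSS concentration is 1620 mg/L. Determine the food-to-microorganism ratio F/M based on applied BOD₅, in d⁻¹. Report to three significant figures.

Food-to-microorganism ratio F/M = Q S₀ / (V X) = 10500 × 121 / (8230 × 1620) = 0.09529 d⁻¹.

F/M ≈ 0.0953 d⁻¹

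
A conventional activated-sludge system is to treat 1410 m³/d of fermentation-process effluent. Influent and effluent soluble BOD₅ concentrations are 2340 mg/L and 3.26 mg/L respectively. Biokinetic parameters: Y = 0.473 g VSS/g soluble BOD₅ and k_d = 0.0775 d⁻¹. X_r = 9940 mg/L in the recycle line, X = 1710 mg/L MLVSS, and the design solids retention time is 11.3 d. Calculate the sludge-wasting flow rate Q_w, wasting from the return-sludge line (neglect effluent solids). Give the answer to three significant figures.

Q_w ≈ 83.6 m³/d

Steady-state biomass mass balance: V·X·(1 + k_d·θ_c) = Y·Q·(S₀ − S)·θ_c, so V = 0.473 × 1410 × (2340 − 3.26) × 11.3 / [1710 × (1 + 0.0775 × 11.3)] = 1.76×10^7 / 3208 = 5490 m³.
Q_w = (V·X)/(θ_c X_r) = 5490 × 1710 / (11.3 × 9940) = 83.59 m³/d.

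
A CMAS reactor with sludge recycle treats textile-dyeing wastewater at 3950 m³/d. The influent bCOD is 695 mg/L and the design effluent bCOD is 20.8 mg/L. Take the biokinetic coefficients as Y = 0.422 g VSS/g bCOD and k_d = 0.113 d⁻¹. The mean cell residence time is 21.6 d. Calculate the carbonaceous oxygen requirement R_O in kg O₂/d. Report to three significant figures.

R_O ≈ 2200 kg O₂/d

The observed yield is Y_obs = Y/(1 + k_d·θ_c) = 0.422 / (1 + 0.113 × 21.6) = 0.422 / 3.441 = 0.1226 g VSS per g bCOD removed.
Substrate removed = Q·(S₀ − S) = 3950 m³/d × (695 − 20.8) g/m³ = 2.66×10^6 g/d = 2663 kg/d.
Biomass synthesised: P_X = Y_obs × 2663 = 326.6 kg VSS/d.
R_O = Q·ΔS − 1.42 P_X = 2663 − 463.8 = 2199 kg O₂/d.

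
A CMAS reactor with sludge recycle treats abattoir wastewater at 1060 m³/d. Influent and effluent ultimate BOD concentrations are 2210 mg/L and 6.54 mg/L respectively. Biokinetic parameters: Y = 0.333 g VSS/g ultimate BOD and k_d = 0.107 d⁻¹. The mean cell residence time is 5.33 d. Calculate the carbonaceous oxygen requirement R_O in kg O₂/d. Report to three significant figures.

R_O ≈ 1630 kg O₂/d

Observed yield with endogenous decay: Y_obs = Y / (1 + k_d·θ_c) = 0.333 / (1 + 0.107 × 5.33) = 0.333 / 1.570 = 0.2121 g VSS/g ultimate BOD.
Substrate removed = Q·(S₀ − S) = 1060 m³/d × (2210 − 6.54) g/m³ = 2.34×10^6 g/d = 2336 kg/d.
P_X = Y_obs·Q·(S₀ − S) = 0.2121 × 2336 = 495.3 kg VSS/d.
Carbonaceous O₂ demand = substrate oxidised − cell-mass equivalent = 2336 − 1.42 × 495.3 = 1632 kg O₂/d.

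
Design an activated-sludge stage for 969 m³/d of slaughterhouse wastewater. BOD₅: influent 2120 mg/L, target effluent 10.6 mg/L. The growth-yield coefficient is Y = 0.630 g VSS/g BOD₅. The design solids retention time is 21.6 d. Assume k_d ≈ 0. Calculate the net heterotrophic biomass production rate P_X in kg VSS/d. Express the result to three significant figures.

P_X ≈ 1290 kg VSS/d

With endogenous decay neglected, the observed yield equals the true yield: Y_obs = Y = 0.630 g VSS/g BOD₅.
ΔS = 2120 − 10.6 = 2109 mg/L, so the substrate removal rate is 969 × 2109/1000 = 2044 kg BOD₅/d.
Biomass produced: P_X = Y_obs·Q·ΔS = 0.6300 × 2044 ≈ 1288 kg VSS/d.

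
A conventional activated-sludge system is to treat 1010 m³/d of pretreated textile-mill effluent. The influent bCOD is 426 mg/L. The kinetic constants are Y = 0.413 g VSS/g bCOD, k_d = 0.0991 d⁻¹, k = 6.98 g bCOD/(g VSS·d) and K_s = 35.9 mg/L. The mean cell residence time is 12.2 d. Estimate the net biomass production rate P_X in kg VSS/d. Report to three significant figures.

For a completely mixed reactor with recycle the Lawrence–McCarty relation gives S = K_s·(1 + k_d·θ_c) / [θ_c·(Y·k − k_d) − 1] = 35.9 × (1 + 0.0991 × 12.2) / [12.2 × (0.413 × 6.98 − 0.0991) − 1] = 79.30 / 32.96 = 2.406 mg/L.
The observed yield is Y_obs = Y/(1 + k_d·θ_c) = 0.413 / (1 + 0.0991 × 12.2) = 0.413 / 2.209 = 0.1870 g VSS per g bCOD removed.
Q·(S₀ − S) = 1010 × (426 − 2.41) × 10⁻³ = 427.8 kg/d removed.
P_X = Y_obs · Q(S₀ − S) = 0.1870 × 427.8 = 79.99 kg VSS/d.

P_X ≈ 80.0 kg VSS/d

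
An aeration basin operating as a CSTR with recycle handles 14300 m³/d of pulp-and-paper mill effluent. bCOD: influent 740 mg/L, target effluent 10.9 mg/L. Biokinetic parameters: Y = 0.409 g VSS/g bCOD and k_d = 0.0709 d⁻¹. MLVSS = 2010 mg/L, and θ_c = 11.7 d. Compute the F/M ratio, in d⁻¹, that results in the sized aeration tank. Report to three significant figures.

Rearranging the biomass balance for a CMAS with decay, V = Y·Q·ΔS·θ_c / [X·(1+k_d θ_c)] = 0.409 × 14300 × (740 − 10.9) × 11.7 / [2010 × (1 + 0.0709 × 11.7)] = 4.99×10^7 / 3677 = 13567 m³.
F/M = Q·S₀ / (V·X) = 14300 × 740 / (13567 × 2010) = 0.3880 g bCOD·(g VSS·d)⁻¹.

F/M ≈ 0.388 d⁻¹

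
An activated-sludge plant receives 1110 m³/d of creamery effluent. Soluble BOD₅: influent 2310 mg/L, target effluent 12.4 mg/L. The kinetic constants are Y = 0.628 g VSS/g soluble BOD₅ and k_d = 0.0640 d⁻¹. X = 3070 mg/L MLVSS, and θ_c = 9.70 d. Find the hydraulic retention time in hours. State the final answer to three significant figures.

τ ≈ 67.5 h

Steady-state biomass mass balance: V·X·(1 + k_d·θ_c) = Y·Q·(S₀ − S)·θ_c, so V = 0.628 × 1110 × (2310 − 12.4) × 9.70 / [3070 × (1 + 0.0640 × 9.70)] = 1.55×10^7 / 4976 = 3122 m³.
HRT = V/Q = 3122 m³ / 1110 m³·d⁻¹ = 2.813 d × 24 = 67.51 h.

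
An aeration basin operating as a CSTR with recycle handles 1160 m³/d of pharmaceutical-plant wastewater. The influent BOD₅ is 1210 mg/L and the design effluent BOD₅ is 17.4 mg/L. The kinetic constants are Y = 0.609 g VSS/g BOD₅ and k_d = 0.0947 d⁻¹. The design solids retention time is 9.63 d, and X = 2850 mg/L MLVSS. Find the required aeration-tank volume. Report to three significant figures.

Rearranging the biomass balance for a CMAS with decay, V = Y·Q·ΔS·θ_c / [X·(1+k_d θ_c)] = 0.609 × 1160 × (1210 − 17.4) × 9.63 / [2850 × (1 + 0.0947 × 9.63)] = 8.11×10^6 / 5449 = 1489 m³.

V ≈ 1490 m³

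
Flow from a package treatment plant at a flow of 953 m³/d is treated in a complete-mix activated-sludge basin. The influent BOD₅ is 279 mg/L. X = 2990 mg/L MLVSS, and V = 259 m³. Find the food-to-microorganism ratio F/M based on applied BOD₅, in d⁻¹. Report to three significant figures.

F/M ≈ 0.343 d⁻¹

F/M = Q·S₀ / (V·X) = 953 × 279 / (259.0 × 2990) = 0.3433 g BOD₅·(g VSS·d)⁻¹.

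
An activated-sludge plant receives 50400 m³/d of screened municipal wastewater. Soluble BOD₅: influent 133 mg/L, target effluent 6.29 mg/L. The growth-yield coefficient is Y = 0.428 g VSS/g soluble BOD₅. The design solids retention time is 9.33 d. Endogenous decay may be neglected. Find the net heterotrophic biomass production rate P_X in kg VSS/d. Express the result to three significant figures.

With endogenous decay neglected, the observed yield equals the true yield: Y_obs = Y = 0.428 g VSS/g soluble BOD₅.
Mass of soluble BOD₅ removed per day: Q(S₀ − S) = 50400 × 126.7 g/m³ = 6386 kg/d.
So the net sludge growth is P_X = 0.4280 × 6386 = 2733 kg VSS/d.

P_X ≈ 2730 kg VSS/d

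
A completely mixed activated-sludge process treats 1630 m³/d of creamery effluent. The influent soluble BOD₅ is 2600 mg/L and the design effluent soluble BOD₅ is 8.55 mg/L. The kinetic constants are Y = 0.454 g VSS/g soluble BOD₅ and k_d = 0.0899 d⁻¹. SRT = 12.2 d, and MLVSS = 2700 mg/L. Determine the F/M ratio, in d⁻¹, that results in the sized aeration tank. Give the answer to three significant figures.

Rearranging the biomass balance for a CMAS with decay, V = Y·Q·ΔS·θ_c / [X·(1+k_d θ_c)] = 0.454 × 1630 × (2600 − 8.55) × 12.2 / [2700 × (1 + 0.0899 × 12.2)] = 2.34×10^7 / 5661 = 4133 m³.
F/M = applied load / biomass = Q·S₀/(V·X) = 1630 × 2600 / (4133 × 2700) = 0.3798 d⁻¹.

F/M ≈ 0.380 d⁻¹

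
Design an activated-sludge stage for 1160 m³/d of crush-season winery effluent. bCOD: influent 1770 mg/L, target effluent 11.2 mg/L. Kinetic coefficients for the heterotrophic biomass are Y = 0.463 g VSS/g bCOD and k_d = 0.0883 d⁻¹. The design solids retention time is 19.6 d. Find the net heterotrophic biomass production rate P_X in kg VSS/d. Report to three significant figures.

The observed yield is Y_obs = Y/(1 + k_d·θ_c) = 0.463 / (1 + 0.0883 × 19.6) = 0.463 / 2.731 = 0.1696 g VSS per g bCOD removed.
ΔS = 1770 − 11.2 = 1759 mg/L, so the substrate removal rate is 1160 × 1759/1000 = 2040 kg bCOD/d.
Net biomass production P_X = Y_obs × Q·(S₀ − S) = 0.1696 × 2040 = 345.9 kg VSS/d.

P_X ≈ 346 kg VSS/d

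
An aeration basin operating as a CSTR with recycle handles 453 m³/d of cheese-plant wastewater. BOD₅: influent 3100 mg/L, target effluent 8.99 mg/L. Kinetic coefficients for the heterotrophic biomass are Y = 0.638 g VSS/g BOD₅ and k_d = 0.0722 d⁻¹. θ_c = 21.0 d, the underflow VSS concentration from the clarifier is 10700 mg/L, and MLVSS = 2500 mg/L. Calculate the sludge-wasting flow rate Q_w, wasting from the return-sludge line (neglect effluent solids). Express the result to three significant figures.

From the SRT design equation V = Y Q (S₀−S) θ_c / [X (1 + k_d θ_c)] = 0.638 × 453 × (3100 − 8.99) × 21.0 / [2500 × (1 + 0.0722 × 21.0)] = 1.88×10^7 / 6290 = 2982 m³.
Q_w = (V·X)/(θ_c X_r) = 2982 × 2500 / (21.0 × 10700) = 33.18 m³/d.

Q_w ≈ 33.2 m³/d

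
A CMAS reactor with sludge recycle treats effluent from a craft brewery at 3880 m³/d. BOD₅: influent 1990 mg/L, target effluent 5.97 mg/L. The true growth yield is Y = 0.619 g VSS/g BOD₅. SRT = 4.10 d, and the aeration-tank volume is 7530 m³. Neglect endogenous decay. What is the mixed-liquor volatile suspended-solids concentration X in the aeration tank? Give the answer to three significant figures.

X ≈ 2590 mg/L

From V·X = Y·Q·(S₀ − S)·θ_c (decay neglected): X = 0.619 × 3880 × (1990 − 5.97) × 4.10 / 7530 = 2595 mg/L.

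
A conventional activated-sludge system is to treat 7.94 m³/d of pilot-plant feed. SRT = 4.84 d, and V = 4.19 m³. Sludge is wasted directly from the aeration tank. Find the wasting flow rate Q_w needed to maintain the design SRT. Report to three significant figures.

Q_w ≈ 0.866 m³/d

Wasting from the aeration tank: Q_w = V / θ_c = 4.190 / 4.84 = 0.8657 m³/d.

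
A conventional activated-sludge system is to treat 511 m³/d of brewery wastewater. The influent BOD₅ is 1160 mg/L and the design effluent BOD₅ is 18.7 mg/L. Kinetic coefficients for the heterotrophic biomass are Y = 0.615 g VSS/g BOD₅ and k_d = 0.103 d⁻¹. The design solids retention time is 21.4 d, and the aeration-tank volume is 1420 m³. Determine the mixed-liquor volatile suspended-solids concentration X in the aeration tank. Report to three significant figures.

X ≈ 1690 mg/L

X = Y·Q·ΔS·θ_c / [V·(1 + k_d θ_c)] = 0.615 × 511 × (1160 − 18.7) × 21.4 / [1420 × (1 + 0.103 × 21.4)] = 1687 mg/L.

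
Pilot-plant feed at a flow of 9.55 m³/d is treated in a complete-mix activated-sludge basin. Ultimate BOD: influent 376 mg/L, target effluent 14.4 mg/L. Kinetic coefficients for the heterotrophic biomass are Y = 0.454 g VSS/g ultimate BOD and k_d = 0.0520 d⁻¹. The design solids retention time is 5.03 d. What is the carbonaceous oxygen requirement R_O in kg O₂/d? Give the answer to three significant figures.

R_O ≈ 1.69 kg O₂/d

Y_obs = Y / (1 + k_d θ_c) = 0.454 / (1 + 0.0520 × 5.03) = 0.454 / 1.262 = 0.3599.
Q·(S₀ − S) = 9.55 × (376 − 14.4) × 10⁻³ = 3.453 kg/d removed.
Biomass synthesised: P_X = Y_obs × 3.453 = 1.243 kg VSS/d.
R_O = Q·ΔS − 1.42 P_X = 3.453 − 1.765 = 1.689 kg O₂/d.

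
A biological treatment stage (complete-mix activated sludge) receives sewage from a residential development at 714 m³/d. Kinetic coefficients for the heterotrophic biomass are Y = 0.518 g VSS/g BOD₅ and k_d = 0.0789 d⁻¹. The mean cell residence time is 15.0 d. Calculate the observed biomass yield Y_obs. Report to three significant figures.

Y_obs ≈ 0.237 g VSS/g BOD₅

The observed yield is Y_obs = Y/(1 + k_d·θ_c) = 0.518 / (1 + 0.0789 × 15.0) = 0.518 / 2.183 = 0.2372 g VSS per g BOD₅ removed.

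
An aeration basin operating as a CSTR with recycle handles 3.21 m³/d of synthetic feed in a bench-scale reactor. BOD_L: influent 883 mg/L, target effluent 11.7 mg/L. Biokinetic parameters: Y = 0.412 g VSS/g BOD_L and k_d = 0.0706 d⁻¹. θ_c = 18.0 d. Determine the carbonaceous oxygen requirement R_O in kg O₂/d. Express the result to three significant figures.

Correct the yield for decay: Y_obs = Y/(1 + k_d θ_c) = 0.412 / (1 + 0.0706 × 18.0) = 0.412 / 2.271 = 0.1814.
Substrate removed = Q·(S₀ − S) = 3.21 m³/d × (883 − 11.7) g/m³ = 2.8×10^3 g/d = 2.797 kg/d.
Net sludge production P_X = 0.1814 × 2.797 = 0.5074 kg VSS/d.
R_O = Q·(S₀ − S) − 1.42·P_X = 2.797 − 1.42 × 0.5074 = 2.076 kg O₂/d.

R_O ≈ 2.08 kg O₂/d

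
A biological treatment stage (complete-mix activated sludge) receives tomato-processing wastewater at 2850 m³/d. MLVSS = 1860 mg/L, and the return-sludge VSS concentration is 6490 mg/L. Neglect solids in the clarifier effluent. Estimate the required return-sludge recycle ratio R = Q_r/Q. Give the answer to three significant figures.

R ≈ 0.402

Mass balance around the secondary clarifier (neglecting effluent solids): R = X / (X_r − X) = 1860 / (6490 − 1860) = 0.4017.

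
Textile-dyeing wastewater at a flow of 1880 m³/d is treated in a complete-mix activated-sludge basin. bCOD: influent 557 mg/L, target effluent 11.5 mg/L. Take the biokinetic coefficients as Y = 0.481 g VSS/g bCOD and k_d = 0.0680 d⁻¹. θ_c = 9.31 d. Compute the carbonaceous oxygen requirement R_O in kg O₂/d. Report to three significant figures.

Observed yield with endogenous decay: Y_obs = Y / (1 + k_d·θ_c) = 0.481 / (1 + 0.0680 × 9.31) = 0.481 / 1.633 = 0.2945 g VSS/g bCOD.
ΔS = 557 − 11.5 = 545.5 mg/L, so the substrate removal rate is 1880 × 545.5/1000 = 1026 kg bCOD/d.
P_X = Y_obs·Q·(S₀ − S) = 0.2945 × 1026 = 302.1 kg VSS/d.
R_O = Q·ΔS − 1.42 P_X = 1026 − 428.9 = 596.6 kg O₂/d.

R_O ≈ 597 kg O₂/d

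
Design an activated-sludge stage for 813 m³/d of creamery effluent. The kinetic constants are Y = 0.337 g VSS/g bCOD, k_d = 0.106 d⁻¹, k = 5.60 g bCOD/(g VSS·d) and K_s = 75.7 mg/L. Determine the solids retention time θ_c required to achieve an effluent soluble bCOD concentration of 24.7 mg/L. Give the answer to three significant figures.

Specific growth rate at S = 24.7 mg/L: μ = YkS/(K_s+S) = 0.337·5.60·24.7/(75.7+24.7) = 0.4643 d⁻¹.
1/θ_c = 0.4643 − 0.106 = 0.3583 d⁻¹, so θ_c = 2.791 d.

θ_c ≈ 2.79 d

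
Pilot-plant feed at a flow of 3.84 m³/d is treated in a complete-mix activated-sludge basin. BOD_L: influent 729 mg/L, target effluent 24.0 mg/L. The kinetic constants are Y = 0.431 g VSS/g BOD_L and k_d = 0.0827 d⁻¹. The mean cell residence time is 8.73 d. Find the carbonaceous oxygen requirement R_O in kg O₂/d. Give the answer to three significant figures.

Observed yield with endogenous decay: Y_obs = Y / (1 + k_d·θ_c) = 0.431 / (1 + 0.0827 × 8.73) = 0.431 / 1.722 = 0.2503 g VSS/g BOD_L.
ΔS = 729 − 24.0 = 705.0 mg/L, so the substrate removal rate is 3.84 × 705.0/1000 = 2.707 kg BOD_L/d.
Net sludge production P_X = 0.2503 × 2.707 = 0.6776 kg VSS/d.
R_O = Q·ΔS − 1.42 P_X = 2.707 − 0.9622 = 1.745 kg O₂/d.

R_O ≈ 1.75 kg O₂/d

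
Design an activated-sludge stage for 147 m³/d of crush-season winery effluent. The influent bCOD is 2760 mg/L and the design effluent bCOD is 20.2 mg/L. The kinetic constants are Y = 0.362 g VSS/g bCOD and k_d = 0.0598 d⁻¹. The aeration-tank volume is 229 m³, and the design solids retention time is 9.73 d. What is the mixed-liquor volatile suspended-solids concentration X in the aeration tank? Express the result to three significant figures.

X ≈ 3920 mg/L

From V·X·(1 + k_d·θ_c) = Y·Q·(S₀ − S)·θ_c: X = 0.362 × 147 × (2760 − 20.2) × 9.73 / [229 × (1 + 0.0598 × 9.73)] = 3916 mg/L.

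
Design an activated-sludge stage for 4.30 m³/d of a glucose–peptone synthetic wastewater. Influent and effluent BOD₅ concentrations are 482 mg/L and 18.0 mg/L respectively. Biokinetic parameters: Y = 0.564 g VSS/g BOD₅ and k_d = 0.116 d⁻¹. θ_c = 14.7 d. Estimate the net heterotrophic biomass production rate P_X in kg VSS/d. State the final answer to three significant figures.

Observed yield with endogenous decay: Y_obs = Y / (1 + k_d·θ_c) = 0.564 / (1 + 0.116 × 14.7) = 0.564 / 2.705 = 0.2085 g VSS/g BOD₅.
Substrate removed = Q·(S₀ − S) = 4.30 m³/d × (482 − 18.0) g/m³ = 2×10^3 g/d = 1.995 kg/d.
Biomass produced: P_X = Y_obs·Q·ΔS = 0.2085 × 1.995 ≈ 0.4160 kg VSS/d.

P_X ≈ 0.416 kg VSS/d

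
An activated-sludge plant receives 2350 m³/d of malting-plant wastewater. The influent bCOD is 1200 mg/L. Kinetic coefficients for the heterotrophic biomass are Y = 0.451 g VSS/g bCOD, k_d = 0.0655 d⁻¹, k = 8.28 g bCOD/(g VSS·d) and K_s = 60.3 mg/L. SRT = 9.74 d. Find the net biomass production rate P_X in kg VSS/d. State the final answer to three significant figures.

From the Monod/SRT balance for a CMAS, S = K_s·(1+k_d θ_c)/[θ_c·(Y k − k_d) − 1] = 60.3 × (1 + 0.0655 × 9.74) / [9.74 × (0.451 × 8.28 − 0.0655) − 1] = 98.77 / 34.73 = 2.844 mg/L.
Observed yield with endogenous decay: Y_obs = Y / (1 + k_d·θ_c) = 0.451 / (1 + 0.0655 × 9.74) = 0.451 / 1.638 = 0.2753 g VSS/g bCOD.
Mass of bCOD removed per day: Q(S₀ − S) = 2350 × 1197 g/m³ = 2813 kg/d.
So the net sludge growth is P_X = 0.2753 × 2813 = 774.6 kg VSS/d.

P_X ≈ 775 kg VSS/d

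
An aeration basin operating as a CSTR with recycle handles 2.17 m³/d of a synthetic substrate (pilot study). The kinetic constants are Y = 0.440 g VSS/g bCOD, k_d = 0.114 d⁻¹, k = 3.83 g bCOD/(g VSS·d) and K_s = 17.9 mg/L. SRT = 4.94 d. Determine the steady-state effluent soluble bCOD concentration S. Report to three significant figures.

Effluent substrate depends only on kinetics and SRT: S = K_s(1 + k_d θ_c) / [θ_c(Yk − k_d) − 1] = 17.9 × (1 + 0.114 × 4.94) / [4.94 × (0.440 × 3.83 − 0.114) − 1] = 27.98 / 6.762 = 4.138 mg/L.

S ≈ 4.14 mg/L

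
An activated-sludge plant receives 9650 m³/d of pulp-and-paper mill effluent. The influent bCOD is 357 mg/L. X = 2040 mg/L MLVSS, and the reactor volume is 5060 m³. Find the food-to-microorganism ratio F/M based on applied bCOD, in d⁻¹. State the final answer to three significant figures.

F/M = Q·S₀ / (V·X) = 9650 × 357 / (5060 × 2040) = 0.3337 g bCOD·(g VSS·d)⁻¹.

F/M ≈ 0.334 d⁻¹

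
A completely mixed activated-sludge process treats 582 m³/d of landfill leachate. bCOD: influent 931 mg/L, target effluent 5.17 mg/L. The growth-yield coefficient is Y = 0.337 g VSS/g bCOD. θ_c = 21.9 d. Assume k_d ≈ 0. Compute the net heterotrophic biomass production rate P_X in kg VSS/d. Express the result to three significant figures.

With endogenous decay neglected, the observed yield equals the true yield: Y_obs = Y = 0.337 g VSS/g bCOD.
Mass of bCOD removed per day: Q(S₀ − S) = 582 × 925.8 g/m³ = 538.8 kg/d.
Net biomass production P_X = Y_obs × Q·(S₀ − S) = 0.3370 × 538.8 = 181.6 kg VSS/d.

P_X ≈ 182 kg VSS/d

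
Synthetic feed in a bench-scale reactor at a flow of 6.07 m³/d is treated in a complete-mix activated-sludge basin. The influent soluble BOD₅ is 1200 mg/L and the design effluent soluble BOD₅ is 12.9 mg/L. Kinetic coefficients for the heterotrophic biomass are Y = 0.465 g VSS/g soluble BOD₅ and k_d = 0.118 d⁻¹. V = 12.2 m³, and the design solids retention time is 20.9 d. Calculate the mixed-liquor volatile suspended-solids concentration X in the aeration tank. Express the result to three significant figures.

Solving the biomass balance for X: X = Y Q (S₀−S) θ_c / [V (1+k_d θ_c)] = 0.465 × 6.07 × (1200 − 12.9) × 20.9 / [12.2 × (1 + 0.118 × 20.9)] = 1656 mg/L.

X ≈ 1660 mg/L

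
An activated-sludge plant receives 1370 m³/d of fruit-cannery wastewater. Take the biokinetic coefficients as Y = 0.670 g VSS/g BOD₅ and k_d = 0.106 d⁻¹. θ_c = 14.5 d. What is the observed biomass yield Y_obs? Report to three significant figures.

Observed yield with endogenous decay: Y_obs = Y / (1 + k_d·θ_c) = 0.670 / (1 + 0.106 × 14.5) = 0.670 / 2.537 = 0.2641 g VSS/g BOD₅.

Y_obs ≈ 0.264 g VSS/g BOD₅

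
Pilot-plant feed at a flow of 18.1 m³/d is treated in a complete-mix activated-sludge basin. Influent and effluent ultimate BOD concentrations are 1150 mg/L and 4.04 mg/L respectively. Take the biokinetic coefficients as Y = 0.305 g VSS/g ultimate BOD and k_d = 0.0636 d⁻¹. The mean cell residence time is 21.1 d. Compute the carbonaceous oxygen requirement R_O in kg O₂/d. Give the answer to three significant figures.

R_O ≈ 16.9 kg O₂/d

Correct the yield for decay: Y_obs = Y/(1 + k_d θ_c) = 0.305 / (1 + 0.0636 × 21.1) = 0.305 / 2.342 = 0.1302.
Q·(S₀ − S) = 18.1 × (1150 − 4.04) × 10⁻³ = 20.74 kg/d removed.
P_X = Y_obs·Q·(S₀ − S) = 0.1302 × 20.74 = 2.701 kg VSS/d.
R_O = Q·ΔS − 1.42 P_X = 20.74 − 3.836 = 16.91 kg O₂/d.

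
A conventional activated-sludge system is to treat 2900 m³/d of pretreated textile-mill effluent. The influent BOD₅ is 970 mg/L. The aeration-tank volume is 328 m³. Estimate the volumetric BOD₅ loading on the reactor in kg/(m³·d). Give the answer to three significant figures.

L_v ≈ 8.58 kg BOD₅/(m³·d)

Applied BOD₅ load per unit volume = Q·S₀/V = (2900 × 970/1000)/328.0 = 8.576 kg BOD₅·m⁻³·d⁻¹.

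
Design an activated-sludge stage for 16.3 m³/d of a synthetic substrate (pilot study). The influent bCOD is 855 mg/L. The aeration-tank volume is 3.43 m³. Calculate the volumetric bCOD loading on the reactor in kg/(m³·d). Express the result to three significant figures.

Applied bCOD load per unit volume = Q·S₀/V = (16.3 × 855/1000)/3.430 = 4.063 kg bCOD·m⁻³·d⁻¹.

L_v ≈ 4.06 kg bCOD/(m³·d)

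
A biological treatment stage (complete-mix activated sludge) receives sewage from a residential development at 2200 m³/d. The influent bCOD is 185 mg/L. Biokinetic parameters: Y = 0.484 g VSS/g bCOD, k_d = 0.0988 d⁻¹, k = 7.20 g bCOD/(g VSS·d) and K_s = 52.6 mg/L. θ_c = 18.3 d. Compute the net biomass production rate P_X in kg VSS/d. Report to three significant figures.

Effluent substrate depends only on kinetics and SRT: S = K_s(1 + k_d θ_c) / [θ_c(Yk − k_d) − 1] = 52.6 × (1 + 0.0988 × 18.3) / [18.3 × (0.484 × 7.20 − 0.0988) − 1] = 147.7 / 60.96 = 2.423 mg/L.
Correct the yield for decay: Y_obs = Y/(1 + k_d θ_c) = 0.484 / (1 + 0.0988 × 18.3) = 0.484 / 2.808 = 0.1724.
ΔS = 185 − 2.42 = 182.6 mg/L, so the substrate removal rate is 2200 × 182.6/1000 = 401.7 kg bCOD/d.
Biomass produced: P_X = Y_obs·Q·ΔS = 0.1724 × 401.7 ≈ 69.23 kg VSS/d.

P_X ≈ 69.2 kg VSS/d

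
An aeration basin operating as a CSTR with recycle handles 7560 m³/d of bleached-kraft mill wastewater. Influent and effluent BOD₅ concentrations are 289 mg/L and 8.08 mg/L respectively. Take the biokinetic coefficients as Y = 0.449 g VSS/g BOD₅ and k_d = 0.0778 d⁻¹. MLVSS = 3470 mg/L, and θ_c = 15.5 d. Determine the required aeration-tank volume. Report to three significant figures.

From the SRT design equation V = Y Q (S₀−S) θ_c / [X (1 + k_d θ_c)] = 0.449 × 7560 × (289 − 8.08) × 15.5 / [3470 × (1 + 0.0778 × 15.5)] = 1.48×10^7 / 7654 = 1931 m³.

V ≈ 1930 m³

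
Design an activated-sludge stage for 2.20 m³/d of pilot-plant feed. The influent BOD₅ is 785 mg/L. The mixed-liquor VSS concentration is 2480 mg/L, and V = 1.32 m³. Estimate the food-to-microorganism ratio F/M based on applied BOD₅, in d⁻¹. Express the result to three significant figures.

F/M ≈ 0.528 d⁻¹

F/M = applied load / biomass = Q·S₀/(V·X) = 2.20 × 785 / (1.320 × 2480) = 0.5276 d⁻¹.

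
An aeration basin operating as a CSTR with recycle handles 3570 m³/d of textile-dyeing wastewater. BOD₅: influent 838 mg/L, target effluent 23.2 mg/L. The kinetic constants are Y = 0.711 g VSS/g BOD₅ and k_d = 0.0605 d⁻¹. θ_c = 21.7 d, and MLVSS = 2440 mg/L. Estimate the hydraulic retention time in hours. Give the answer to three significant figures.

τ ≈ 53.5 h

Steady-state biomass mass balance: V·X·(1 + k_d·θ_c) = Y·Q·(S₀ − S)·θ_c, so V = 0.711 × 3570 × (838 − 23.2) × 21.7 / [2440 × (1 + 0.0605 × 21.7)] = 4.49×10^7 / 5643 = 7953 m³.
τ = V/Q = 7953/3570 = 2.228 d, or 53.46 h.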